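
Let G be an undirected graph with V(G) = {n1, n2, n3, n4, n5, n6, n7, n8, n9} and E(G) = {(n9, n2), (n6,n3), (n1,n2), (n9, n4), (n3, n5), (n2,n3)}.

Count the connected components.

From n1: component {n1, n2, n3, n4, n5, n6, n9}.
From n7: component {n7}.
From n8: component {n8}.
That's 3 components.

3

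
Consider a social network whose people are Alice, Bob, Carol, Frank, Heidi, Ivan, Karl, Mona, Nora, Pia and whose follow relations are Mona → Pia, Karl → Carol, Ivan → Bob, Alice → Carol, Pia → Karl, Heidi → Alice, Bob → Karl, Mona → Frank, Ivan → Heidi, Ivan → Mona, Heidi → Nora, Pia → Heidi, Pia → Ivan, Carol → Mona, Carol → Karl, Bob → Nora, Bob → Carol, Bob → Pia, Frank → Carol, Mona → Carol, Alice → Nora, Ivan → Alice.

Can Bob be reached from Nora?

No

Nora has no outgoing edges, so nothing is reachable from it.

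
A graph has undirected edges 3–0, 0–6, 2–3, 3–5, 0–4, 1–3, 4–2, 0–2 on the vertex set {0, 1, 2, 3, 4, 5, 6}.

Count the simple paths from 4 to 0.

4–0
4–2–0
4–2–3–0

3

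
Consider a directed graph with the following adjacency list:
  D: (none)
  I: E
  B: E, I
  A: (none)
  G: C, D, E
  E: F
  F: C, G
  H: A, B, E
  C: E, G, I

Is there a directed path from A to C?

A has no outgoing edges, so nothing is reachable from it.

No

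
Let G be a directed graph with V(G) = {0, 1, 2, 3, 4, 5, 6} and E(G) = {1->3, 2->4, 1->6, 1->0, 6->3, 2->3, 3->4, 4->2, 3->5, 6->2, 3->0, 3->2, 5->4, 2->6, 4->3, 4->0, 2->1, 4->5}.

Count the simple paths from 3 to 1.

3

3→2→1
3→4→2→1
3→5→4→2→1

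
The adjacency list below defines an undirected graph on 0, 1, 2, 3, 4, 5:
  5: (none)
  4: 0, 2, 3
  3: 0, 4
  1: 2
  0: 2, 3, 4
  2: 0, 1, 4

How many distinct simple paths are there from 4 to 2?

3

4–0–2
4–2
4–3–0–2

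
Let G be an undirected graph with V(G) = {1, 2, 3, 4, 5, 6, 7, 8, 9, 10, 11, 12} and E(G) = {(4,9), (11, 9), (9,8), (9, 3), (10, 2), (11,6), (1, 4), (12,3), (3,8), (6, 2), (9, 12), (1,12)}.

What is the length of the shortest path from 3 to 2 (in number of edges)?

Distance 0: 3.
Distance 1: 8, 9, 12.
Distance 2: 1, 4, 11.
Distance 3: 6.
Distance 4: 2 — contains 2.

4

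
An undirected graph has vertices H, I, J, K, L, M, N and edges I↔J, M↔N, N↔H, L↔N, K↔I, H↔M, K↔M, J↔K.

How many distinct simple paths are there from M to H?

M–H
M–N–H

2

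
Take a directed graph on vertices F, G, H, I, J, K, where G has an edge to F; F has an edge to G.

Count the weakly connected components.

From F: component {F, G}.
From H: component {H}.
From I: component {I}.
From J: component {J}.
From K: component {K}.
That's 5 components.

5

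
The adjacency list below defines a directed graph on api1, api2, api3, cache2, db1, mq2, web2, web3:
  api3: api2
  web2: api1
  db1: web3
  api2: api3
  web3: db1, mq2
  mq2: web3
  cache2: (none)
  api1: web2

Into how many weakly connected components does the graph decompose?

4

From api1: component {api1, web2}.
From api2: component {api2, api3}.
From cache2: component {cache2}.
From db1: component {db1, mq2, web3}.
That's 4 components.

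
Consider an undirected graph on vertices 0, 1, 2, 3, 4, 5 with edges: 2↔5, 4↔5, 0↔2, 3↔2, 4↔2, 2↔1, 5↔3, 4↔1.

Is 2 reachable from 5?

Explore from 5.
Distance 1: reach 2, 3, 4.
Found 2.

Yes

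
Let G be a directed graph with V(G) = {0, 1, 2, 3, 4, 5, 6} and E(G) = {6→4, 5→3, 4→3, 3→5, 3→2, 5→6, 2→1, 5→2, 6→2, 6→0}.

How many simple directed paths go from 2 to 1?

2→1

1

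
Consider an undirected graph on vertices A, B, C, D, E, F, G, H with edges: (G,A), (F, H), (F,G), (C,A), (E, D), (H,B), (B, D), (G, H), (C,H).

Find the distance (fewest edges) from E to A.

Distance 0: E.
Distance 1: D.
Distance 2: B.
Distance 3: H.
Distance 4: C, F, G.
Distance 5: A — contains A.

5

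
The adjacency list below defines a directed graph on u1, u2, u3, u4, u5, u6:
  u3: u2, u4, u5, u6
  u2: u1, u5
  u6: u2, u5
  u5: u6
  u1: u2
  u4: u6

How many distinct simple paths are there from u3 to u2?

u3→u2
u3→u4→u6→u2
u3→u5→u6→u2
u3→u6→u2

4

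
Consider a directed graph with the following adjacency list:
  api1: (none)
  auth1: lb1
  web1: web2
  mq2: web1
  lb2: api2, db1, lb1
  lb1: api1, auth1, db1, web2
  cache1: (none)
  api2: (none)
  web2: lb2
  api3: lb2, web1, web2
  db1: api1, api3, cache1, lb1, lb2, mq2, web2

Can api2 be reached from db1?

Explore from db1.
Distance 1: reach api1, api3, cache1, lb1, lb2, mq2, web2.
Distance 2: reach api2, auth1, web1.
Found api2.

Yes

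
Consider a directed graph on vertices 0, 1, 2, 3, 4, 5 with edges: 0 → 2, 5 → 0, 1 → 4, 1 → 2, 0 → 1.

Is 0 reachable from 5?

Yes

Explore from 5.
Distance 1: reach 0.
Found 0.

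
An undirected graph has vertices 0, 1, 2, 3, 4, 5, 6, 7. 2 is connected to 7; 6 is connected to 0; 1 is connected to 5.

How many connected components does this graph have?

From 0: component {0, 6}.
From 1: component {1, 5}.
From 2: component {2, 7}.
From 3: component {3}.
From 4: component {4}.
That's 5 components.

5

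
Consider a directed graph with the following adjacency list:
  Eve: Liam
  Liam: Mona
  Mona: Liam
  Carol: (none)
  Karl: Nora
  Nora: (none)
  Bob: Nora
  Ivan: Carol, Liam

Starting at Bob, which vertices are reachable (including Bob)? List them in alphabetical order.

Start at Bob.
Its neighbours: Nora.
Nothing further is reachable.

Bob, Nora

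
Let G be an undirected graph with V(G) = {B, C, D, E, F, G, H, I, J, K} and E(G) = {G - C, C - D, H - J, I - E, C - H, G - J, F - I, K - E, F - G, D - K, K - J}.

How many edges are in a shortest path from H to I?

4

Distance 0: H.
Distance 1: C, J.
Distance 2: D, G, K.
Distance 3: E, F.
Distance 4: I — contains I.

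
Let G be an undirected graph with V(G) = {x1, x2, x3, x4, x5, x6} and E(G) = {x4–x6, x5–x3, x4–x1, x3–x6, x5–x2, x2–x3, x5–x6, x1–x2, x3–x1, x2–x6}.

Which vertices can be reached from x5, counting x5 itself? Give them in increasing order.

Start at x5.
Its neighbours: x2, x3, x6.
Then their neighbours: x1, x4.
Every vertex is now reached.

x1, x2, x3, x4, x5, x6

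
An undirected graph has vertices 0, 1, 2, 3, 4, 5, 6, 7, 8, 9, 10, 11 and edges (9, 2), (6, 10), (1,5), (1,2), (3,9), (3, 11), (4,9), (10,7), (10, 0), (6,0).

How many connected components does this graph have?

From 0: component {0, 6, 7, 10}.
From 1: component {1, 2, 3, 4, 5, 9, 11}.
From 8: component {8}.
That's 3 components.

3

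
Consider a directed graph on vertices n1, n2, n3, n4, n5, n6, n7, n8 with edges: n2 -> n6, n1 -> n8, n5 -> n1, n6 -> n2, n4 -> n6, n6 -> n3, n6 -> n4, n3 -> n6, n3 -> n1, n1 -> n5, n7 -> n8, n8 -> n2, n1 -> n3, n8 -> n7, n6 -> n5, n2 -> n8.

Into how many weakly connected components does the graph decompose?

1

From n1: component {n1, n2, n3, n4, n5, n6, n7, n8}.
That's 1 component.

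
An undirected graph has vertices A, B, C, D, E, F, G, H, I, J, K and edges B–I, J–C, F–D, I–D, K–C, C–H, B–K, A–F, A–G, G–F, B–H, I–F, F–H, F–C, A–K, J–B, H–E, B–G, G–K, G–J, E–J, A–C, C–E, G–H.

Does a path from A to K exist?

Yes

Explore from A.
Distance 1: reach C, F, G, K.
Found K.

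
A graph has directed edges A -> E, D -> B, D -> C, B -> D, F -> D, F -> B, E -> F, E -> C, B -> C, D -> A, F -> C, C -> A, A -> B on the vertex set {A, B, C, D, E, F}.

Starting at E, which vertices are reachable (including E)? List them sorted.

Start at E.
Its neighbours: C, F.
Then their neighbours: A, B, D.
Every vertex is now reached.

A, B, C, D, E, F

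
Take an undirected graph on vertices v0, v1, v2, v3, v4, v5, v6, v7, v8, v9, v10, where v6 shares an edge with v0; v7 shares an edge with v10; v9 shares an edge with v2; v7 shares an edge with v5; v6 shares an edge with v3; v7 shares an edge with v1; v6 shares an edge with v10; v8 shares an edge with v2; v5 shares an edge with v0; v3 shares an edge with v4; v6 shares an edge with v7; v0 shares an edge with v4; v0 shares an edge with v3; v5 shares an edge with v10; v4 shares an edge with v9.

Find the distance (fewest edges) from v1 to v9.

Distance 0: v1.
Distance 1: v7.
Distance 2: v5, v6, v10.
Distance 3: v0, v3.
Distance 4: v4.
Distance 5: v9 — contains v9.

5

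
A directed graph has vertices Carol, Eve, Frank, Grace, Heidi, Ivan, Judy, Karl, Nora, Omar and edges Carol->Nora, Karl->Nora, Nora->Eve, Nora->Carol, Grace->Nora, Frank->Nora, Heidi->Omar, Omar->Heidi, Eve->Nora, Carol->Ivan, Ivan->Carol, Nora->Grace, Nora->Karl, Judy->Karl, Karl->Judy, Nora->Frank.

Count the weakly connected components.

2

From Carol: component {Carol, Eve, Frank, Grace, Ivan, Judy, Karl, Nora}.
From Heidi: component {Heidi, Omar}.
That's 2 components.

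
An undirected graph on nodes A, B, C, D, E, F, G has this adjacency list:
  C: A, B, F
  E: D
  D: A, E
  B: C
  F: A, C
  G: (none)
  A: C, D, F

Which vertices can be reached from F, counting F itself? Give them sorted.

Start at F.
Its neighbours: A, C.
Then their neighbours: B, D.
Then next layer: E.
Nothing further is reachable.

A, B, C, D, E, F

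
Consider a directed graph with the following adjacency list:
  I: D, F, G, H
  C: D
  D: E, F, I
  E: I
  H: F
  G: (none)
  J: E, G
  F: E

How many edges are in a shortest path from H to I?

Distance 0: H.
Distance 1: F.
Distance 2: E.
Distance 3: I — contains I.

3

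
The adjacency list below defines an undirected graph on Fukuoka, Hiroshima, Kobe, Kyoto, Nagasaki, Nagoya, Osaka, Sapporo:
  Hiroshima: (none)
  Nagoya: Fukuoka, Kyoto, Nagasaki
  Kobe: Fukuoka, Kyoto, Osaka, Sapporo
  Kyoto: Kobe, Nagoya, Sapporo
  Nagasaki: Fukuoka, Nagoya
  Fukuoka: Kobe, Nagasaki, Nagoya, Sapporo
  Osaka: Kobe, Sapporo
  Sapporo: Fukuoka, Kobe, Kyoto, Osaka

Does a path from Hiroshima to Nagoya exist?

Hiroshima has no edges, so nothing is reachable from it.

No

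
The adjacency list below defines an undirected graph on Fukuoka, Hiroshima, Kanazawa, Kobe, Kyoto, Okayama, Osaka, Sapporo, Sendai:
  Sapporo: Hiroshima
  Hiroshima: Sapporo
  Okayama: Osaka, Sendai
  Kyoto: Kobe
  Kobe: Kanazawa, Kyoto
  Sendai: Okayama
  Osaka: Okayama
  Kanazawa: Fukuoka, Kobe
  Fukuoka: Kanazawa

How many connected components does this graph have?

From Fukuoka: component {Fukuoka, Kanazawa, Kobe, Kyoto}.
From Hiroshima: component {Hiroshima, Sapporo}.
From Okayama: component {Okayama, Osaka, Sendai}.
That's 3 components.

3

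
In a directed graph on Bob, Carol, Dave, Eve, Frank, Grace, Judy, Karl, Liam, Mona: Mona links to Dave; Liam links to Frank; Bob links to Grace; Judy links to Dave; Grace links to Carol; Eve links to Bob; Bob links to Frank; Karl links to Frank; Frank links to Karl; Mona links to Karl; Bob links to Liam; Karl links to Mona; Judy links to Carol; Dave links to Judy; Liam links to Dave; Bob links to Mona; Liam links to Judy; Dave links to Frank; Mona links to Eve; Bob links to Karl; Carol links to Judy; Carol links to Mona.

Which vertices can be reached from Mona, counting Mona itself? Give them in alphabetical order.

Start at Mona.
Its neighbours: Dave, Eve, Karl.
Then their neighbours: Bob, Frank, Judy.
Then next layer: Carol, Grace, Liam.
Every vertex is now reached.

Bob, Carol, Dave, Eve, Frank, Grace, Judy, Karl, Liam, Mona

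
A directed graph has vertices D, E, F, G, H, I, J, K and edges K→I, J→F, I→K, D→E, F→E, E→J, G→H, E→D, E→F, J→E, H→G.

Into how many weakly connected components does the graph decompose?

3

From D: component {D, E, F, J}.
From G: component {G, H}.
From I: component {I, K}.
That's 3 components.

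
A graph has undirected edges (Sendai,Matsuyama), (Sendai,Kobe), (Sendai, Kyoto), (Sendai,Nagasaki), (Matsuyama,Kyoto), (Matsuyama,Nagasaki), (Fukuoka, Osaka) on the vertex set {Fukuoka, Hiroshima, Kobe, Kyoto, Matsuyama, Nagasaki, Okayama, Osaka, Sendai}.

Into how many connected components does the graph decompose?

4

From Fukuoka: component {Fukuoka, Osaka}.
From Hiroshima: component {Hiroshima}.
From Kobe: component {Kobe, Kyoto, Matsuyama, Nagasaki, Sendai}.
From Okayama: component {Okayama}.
That's 4 components.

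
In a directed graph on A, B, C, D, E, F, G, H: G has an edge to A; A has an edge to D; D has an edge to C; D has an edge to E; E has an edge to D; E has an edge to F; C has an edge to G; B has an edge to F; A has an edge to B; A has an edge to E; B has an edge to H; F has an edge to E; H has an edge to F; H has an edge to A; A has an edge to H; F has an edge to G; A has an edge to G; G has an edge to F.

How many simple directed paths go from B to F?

7

B→F
B→H→A→D→C→G→F
B→H→A→D→E→F
B→H→A→E→D→C→G→F
B→H→A→E→F
B→H→A→G→F
B→H→F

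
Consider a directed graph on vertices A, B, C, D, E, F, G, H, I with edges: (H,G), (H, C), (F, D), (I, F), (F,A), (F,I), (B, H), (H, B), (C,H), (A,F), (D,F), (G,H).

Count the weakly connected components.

From A: component {A, D, F, I}.
From B: component {B, C, G, H}.
From E: component {E}.
That's 3 components.

3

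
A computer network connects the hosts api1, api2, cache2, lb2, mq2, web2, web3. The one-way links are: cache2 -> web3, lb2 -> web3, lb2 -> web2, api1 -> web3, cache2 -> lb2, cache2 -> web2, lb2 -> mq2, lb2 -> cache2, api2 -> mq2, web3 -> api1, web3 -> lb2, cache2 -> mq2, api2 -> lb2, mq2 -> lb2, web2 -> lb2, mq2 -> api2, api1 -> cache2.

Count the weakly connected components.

From api1: component {api1, api2, cache2, lb2, mq2, web2, web3}.
That's 1 component.

1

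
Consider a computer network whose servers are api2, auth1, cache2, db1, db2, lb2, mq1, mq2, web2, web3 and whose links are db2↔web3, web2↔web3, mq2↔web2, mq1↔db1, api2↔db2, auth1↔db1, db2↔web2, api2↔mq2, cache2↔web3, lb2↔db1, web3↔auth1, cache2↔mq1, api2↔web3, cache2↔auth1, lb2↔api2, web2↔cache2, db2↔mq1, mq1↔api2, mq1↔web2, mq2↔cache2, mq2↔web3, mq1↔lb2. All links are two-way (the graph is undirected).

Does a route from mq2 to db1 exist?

Explore from mq2.
Distance 1: reach api2, cache2, web2, web3.
Distance 2: reach auth1, db2, lb2, mq1.
Distance 3: reach db1.
Found db1.

Yes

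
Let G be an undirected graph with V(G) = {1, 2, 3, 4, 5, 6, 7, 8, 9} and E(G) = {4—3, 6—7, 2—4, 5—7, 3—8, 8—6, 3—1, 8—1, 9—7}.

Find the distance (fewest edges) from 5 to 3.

4

Distance 0: 5.
Distance 1: 7.
Distance 2: 6, 9.
Distance 3: 8.
Distance 4: 1, 3 — contains 3.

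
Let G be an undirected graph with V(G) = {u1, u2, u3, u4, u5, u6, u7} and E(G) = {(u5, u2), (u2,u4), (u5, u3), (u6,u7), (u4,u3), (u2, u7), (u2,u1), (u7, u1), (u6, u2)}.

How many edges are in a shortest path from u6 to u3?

3

Distance 0: u6.
Distance 1: u2, u7.
Distance 2: u1, u4, u5.
Distance 3: u3 — contains u3.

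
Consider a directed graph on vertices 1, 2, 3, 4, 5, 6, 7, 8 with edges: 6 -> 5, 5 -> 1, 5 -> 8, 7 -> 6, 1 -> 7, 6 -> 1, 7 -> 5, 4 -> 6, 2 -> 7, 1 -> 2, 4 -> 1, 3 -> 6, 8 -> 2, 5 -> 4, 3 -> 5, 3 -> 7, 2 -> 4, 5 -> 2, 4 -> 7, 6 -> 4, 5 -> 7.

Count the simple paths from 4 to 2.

4→1→2
4→1→7→5→2
4→1→7→5→8→2
4→1→7→6→5→2
4→1→7→6→5→8→2
4→6→1→2
4→6→1→7→5→2
4→6→1→7→5→8→2
... and 10 more.

18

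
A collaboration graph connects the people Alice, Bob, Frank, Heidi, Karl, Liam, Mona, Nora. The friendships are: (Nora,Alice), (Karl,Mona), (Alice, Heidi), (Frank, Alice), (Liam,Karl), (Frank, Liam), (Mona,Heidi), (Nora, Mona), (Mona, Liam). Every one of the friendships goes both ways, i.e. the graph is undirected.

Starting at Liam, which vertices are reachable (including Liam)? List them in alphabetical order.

Alice, Frank, Heidi, Karl, Liam, Mona, Nora

Start at Liam.
Its neighbours: Frank, Karl, Mona.
Then their neighbours: Alice, Heidi, Nora.
Nothing further is reachable.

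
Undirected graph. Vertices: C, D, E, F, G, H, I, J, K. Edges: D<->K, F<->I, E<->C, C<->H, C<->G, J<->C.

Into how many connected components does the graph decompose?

From C: component {C, E, G, H, J}.
From D: component {D, K}.
From F: component {F, I}.
That's 3 components.

3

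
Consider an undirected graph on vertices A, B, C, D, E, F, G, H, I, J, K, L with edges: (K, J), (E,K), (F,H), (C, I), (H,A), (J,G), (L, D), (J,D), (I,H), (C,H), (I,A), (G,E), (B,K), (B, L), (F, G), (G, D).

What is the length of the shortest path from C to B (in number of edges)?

6

Distance 0: C.
Distance 1: H, I.
Distance 2: A, F.
Distance 3: G.
Distance 4: D, E, J.
Distance 5: K, L.
Distance 6: B — contains B.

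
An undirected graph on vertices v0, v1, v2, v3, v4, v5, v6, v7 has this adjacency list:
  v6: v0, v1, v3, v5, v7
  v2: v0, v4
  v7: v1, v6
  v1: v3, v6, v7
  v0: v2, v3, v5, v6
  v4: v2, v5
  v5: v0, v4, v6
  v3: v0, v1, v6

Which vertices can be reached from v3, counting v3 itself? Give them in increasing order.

v0, v1, v2, v3, v4, v5, v6, v7

Start at v3.
Its neighbours: v0, v1, v6.
Then their neighbours: v2, v5, v7.
Then next layer: v4.
Every vertex is now reached.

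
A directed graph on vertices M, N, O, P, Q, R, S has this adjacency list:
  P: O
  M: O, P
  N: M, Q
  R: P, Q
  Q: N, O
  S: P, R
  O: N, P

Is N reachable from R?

Yes

Explore from R.
Distance 1: reach P, Q.
Distance 2: reach N, O.
Found N.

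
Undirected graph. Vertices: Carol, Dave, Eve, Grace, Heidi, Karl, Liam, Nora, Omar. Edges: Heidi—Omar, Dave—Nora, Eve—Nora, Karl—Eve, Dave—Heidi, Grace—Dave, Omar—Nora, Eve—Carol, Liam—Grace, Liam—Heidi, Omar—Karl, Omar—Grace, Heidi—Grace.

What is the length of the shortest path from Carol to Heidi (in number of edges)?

4

Distance 0: Carol.
Distance 1: Eve.
Distance 2: Karl, Nora.
Distance 3: Dave, Omar.
Distance 4: Grace, Heidi — contains Heidi.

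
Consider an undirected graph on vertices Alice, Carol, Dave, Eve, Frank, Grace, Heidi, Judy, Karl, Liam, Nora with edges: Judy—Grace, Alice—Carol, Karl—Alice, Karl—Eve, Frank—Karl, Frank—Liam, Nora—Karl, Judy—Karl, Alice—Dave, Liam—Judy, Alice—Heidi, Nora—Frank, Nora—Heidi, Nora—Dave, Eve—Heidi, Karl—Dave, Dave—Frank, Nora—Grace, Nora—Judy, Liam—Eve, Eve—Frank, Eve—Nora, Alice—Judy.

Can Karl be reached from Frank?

Yes

Explore from Frank.
Distance 1: reach Dave, Eve, Karl, Liam, Nora.
Found Karl.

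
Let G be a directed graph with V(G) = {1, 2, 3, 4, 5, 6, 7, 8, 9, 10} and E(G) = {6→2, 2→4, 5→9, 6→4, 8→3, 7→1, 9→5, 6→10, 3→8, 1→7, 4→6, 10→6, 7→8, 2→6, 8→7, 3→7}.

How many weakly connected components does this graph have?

3

From 1: component {1, 3, 7, 8}.
From 2: component {2, 4, 6, 10}.
From 5: component {5, 9}.
That's 3 components.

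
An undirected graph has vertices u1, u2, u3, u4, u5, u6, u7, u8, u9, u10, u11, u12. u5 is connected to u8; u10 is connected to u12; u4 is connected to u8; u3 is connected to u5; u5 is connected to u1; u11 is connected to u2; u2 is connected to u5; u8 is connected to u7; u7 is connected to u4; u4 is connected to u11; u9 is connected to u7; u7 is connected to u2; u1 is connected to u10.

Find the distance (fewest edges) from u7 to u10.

4

Distance 0: u7.
Distance 1: u2, u4, u8, u9.
Distance 2: u5, u11.
Distance 3: u1, u3.
Distance 4: u10 — contains u10.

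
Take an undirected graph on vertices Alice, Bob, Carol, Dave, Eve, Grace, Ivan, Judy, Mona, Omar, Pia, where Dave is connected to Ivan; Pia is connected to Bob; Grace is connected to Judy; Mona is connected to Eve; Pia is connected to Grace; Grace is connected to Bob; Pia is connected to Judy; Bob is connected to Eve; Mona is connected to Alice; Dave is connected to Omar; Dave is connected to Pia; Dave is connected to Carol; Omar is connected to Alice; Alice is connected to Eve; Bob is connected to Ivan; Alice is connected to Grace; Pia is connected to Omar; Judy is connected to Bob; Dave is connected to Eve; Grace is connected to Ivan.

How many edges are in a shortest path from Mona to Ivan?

Distance 0: Mona.
Distance 1: Alice, Eve.
Distance 2: Bob, Dave, Grace, Omar.
Distance 3: Carol, Ivan, Judy, Pia — contains Ivan.

3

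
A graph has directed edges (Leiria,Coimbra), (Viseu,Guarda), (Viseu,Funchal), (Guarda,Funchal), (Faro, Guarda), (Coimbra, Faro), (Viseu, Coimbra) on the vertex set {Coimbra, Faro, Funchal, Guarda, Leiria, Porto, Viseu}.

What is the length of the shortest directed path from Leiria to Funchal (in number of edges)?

4

Distance 0: Leiria.
Distance 1: Coimbra.
Distance 2: Faro.
Distance 3: Guarda.
Distance 4: Funchal — contains Funchal.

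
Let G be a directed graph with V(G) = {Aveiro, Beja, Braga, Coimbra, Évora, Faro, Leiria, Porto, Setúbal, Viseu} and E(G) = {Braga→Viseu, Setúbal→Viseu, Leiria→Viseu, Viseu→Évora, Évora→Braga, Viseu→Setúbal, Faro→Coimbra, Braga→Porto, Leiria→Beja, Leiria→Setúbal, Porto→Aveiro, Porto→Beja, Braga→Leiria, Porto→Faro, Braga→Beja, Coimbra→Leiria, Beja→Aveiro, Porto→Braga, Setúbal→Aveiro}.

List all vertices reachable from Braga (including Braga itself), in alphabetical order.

Aveiro, Beja, Braga, Coimbra, Évora, Faro, Leiria, Porto, Setúbal, Viseu

Start at Braga.
Its neighbours: Beja, Leiria, Porto, Viseu.
Then their neighbours: Aveiro, Évora, Faro, Setúbal.
Then next layer: Coimbra.
Every vertex is now reached.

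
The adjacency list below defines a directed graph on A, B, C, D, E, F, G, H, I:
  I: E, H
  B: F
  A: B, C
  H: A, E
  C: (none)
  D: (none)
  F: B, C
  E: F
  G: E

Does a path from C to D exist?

No

C has no outgoing edges, so nothing is reachable from it.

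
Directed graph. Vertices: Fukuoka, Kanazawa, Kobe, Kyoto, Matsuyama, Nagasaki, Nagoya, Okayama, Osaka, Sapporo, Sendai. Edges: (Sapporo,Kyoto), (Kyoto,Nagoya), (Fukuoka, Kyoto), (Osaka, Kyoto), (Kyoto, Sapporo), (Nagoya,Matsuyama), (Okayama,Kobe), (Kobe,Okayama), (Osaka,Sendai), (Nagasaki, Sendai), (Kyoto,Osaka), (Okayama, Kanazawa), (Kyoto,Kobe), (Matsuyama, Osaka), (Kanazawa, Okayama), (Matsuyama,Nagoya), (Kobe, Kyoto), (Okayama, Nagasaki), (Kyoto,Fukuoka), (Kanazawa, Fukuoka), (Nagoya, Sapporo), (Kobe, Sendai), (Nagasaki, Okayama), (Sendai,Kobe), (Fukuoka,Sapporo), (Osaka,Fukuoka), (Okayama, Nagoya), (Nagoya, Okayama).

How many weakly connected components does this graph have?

1

From Fukuoka: component {Fukuoka, Kanazawa, Kobe, Kyoto, Matsuyama, Nagasaki, Nagoya, Okayama, Osaka, Sapporo, Sendai}.
That's 1 component.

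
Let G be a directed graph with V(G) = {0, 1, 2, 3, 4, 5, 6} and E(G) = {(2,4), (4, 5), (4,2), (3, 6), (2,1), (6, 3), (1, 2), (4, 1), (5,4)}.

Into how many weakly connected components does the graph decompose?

From 0: component {0}.
From 1: component {1, 2, 4, 5}.
From 3: component {3, 6}.
That's 3 components.

3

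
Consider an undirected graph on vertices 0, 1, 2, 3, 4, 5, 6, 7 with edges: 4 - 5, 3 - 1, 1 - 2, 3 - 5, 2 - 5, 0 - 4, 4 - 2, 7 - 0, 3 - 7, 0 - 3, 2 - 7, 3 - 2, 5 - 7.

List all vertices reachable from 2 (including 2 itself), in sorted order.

Start at 2.
Its neighbours: 1, 3, 4, 5, 7.
Then their neighbours: 0.
Nothing further is reachable.

0, 1, 2, 3, 4, 5, 7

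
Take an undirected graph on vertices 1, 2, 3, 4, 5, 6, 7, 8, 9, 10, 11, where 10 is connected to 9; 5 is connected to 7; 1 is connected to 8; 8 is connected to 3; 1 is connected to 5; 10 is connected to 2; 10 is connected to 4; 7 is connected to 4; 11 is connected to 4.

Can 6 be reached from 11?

Explore from 11.
Distance 1: reach 4.
Distance 2: reach 7, 10.
Distance 3: reach 2, 5, 9.
Distance 4: reach 1.
Distance 5: reach 8.
Distance 6: reach 3.
The search is exhausted without reaching 6; it lies in a different component.

No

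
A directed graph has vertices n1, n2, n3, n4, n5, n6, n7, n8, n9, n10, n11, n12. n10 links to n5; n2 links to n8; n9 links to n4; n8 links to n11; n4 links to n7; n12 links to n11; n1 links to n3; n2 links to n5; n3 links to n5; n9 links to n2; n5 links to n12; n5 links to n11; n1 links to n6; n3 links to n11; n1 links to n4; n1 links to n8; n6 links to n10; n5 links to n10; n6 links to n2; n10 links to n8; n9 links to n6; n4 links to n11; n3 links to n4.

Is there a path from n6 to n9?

No

Explore from n6.
Distance 1: reach n2, n10.
Distance 2: reach n5, n8.
Distance 3: reach n11, n12.
The search from n6 is exhausted; no directed path reaches n9.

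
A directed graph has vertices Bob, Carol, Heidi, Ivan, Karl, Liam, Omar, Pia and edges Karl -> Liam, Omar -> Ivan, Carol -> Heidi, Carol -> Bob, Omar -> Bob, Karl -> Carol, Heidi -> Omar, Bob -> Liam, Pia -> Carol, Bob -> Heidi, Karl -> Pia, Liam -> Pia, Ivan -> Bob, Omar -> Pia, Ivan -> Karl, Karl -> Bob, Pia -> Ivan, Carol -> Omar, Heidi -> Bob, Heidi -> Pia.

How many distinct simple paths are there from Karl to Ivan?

Karl→Bob→Heidi→Omar→Ivan
Karl→Bob→Heidi→Omar→Pia→Ivan
Karl→Bob→Heidi→Pia→Carol→Omar→Ivan
Karl→Bob→Heidi→Pia→Ivan
Karl→Bob→Liam→Pia→Carol→Heidi→Omar→Ivan
Karl→Bob→Liam→Pia→Carol→Omar→Ivan
Karl→Bob→Liam→Pia→Ivan
Karl→Carol→Bob→Heidi→Omar→Ivan
... and 20 more.

28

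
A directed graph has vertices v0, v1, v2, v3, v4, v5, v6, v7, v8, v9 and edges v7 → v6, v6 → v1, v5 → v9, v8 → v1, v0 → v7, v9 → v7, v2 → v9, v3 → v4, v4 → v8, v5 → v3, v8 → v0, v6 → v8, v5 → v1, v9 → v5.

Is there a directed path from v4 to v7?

Yes

Explore from v4.
Distance 1: reach v8.
Distance 2: reach v0, v1.
Distance 3: reach v7.
Found v7.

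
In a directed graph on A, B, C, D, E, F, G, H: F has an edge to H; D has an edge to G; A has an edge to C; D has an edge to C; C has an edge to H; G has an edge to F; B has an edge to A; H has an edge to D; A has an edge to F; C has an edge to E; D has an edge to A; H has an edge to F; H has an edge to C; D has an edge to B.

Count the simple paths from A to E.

A→C→E
A→F→H→C→E
A→F→H→D→C→E

3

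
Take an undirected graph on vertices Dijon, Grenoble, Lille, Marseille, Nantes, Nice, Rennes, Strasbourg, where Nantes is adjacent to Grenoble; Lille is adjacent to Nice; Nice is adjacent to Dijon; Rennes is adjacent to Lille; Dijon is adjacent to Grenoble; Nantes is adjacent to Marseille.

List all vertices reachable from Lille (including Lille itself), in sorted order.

Start at Lille.
Its neighbours: Nice, Rennes.
Then their neighbours: Dijon.
Then next layer: Grenoble.
Then next layer: Nantes.
Then next layer: Marseille.
Nothing further is reachable.

Dijon, Grenoble, Lille, Marseille, Nantes, Nice, Rennes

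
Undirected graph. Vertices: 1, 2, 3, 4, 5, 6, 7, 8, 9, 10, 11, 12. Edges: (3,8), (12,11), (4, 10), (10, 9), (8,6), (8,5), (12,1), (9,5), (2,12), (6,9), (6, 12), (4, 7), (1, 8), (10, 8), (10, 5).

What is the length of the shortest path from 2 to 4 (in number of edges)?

Distance 0: 2.
Distance 1: 12.
Distance 2: 1, 6, 11.
Distance 3: 8, 9.
Distance 4: 3, 5, 10.
Distance 5: 4 — contains 4.

5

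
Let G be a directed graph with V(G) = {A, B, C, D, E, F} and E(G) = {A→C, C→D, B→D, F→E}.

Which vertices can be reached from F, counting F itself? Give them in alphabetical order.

E, F

Start at F.
Its neighbours: E.
Nothing further is reachable.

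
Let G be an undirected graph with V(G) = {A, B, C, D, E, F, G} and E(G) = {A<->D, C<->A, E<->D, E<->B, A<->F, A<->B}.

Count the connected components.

From A: component {A, B, C, D, E, F}.
From G: component {G}.
That's 2 components.

2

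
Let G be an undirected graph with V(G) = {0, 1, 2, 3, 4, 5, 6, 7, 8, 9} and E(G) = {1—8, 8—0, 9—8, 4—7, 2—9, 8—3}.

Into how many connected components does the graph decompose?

4

From 0: component {0, 1, 2, 3, 8, 9}.
From 4: component {4, 7}.
From 5: component {5}.
From 6: component {6}.
That's 4 components.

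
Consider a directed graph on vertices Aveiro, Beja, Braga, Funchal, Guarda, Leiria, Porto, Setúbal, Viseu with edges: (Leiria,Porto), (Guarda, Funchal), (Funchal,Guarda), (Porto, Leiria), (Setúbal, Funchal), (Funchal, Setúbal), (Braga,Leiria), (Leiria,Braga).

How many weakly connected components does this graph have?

5

From Aveiro: component {Aveiro}.
From Beja: component {Beja}.
From Braga: component {Braga, Leiria, Porto}.
From Funchal: component {Funchal, Guarda, Setúbal}.
From Viseu: component {Viseu}.
That's 5 components.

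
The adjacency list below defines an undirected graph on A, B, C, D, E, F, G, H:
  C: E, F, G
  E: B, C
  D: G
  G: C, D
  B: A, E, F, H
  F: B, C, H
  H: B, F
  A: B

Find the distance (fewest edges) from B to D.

4

Distance 0: B.
Distance 1: A, E, F, H.
Distance 2: C.
Distance 3: G.
Distance 4: D — contains D.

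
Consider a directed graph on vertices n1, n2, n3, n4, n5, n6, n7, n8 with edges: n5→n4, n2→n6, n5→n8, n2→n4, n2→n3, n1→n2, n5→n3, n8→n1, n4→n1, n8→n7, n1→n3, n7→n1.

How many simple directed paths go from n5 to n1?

3

n5→n4→n1
n5→n8→n1
n5→n8→n7→n1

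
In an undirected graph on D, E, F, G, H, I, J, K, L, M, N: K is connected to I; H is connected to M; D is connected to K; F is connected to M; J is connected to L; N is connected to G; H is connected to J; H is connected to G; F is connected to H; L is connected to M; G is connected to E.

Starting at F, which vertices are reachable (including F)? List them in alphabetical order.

Start at F.
Its neighbours: H, M.
Then their neighbours: G, J, L.
Then next layer: E, N.
Nothing further is reachable.

E, F, G, H, J, L, M, N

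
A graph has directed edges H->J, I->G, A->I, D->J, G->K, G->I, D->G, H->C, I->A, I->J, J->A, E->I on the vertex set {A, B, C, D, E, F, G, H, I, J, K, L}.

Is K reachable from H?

Explore from H.
Distance 1: reach C, J.
Distance 2: reach A.
Distance 3: reach I.
Distance 4: reach G.
Distance 5: reach K.
Found K.

Yes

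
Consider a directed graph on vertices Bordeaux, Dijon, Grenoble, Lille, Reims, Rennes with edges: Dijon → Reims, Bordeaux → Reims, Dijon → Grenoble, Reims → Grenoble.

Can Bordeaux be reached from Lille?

Lille has no outgoing edges, so nothing is reachable from it.

No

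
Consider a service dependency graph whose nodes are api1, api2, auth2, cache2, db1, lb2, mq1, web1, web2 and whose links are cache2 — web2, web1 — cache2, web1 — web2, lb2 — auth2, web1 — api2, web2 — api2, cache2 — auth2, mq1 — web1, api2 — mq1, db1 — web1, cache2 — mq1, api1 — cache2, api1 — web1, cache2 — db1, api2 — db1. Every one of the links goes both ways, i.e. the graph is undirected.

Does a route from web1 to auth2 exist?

Explore from web1.
Distance 1: reach api1, api2, cache2, db1, mq1, web2.
Distance 2: reach auth2.
Found auth2.

Yes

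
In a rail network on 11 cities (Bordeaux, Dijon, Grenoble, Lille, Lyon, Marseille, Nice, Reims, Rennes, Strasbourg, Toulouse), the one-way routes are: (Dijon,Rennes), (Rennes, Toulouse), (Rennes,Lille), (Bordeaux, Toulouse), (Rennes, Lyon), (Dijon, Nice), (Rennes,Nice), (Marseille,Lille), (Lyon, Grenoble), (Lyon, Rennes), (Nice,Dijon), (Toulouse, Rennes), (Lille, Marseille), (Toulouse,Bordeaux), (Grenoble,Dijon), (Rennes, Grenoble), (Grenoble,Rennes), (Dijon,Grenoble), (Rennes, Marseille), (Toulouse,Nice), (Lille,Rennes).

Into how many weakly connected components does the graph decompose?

3

From Bordeaux: component {Bordeaux, Dijon, Grenoble, Lille, Lyon, Marseille, Nice, Rennes, Toulouse}.
From Reims: component {Reims}.
From Strasbourg: component {Strasbourg}.
That's 3 components.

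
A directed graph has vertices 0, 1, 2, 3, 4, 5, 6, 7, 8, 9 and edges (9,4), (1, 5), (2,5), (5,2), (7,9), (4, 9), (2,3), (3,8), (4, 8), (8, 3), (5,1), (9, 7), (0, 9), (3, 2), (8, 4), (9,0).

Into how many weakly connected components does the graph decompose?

2

From 0: component {0, 1, 2, 3, 4, 5, 7, 8, 9}.
From 6: component {6}.
That's 2 components.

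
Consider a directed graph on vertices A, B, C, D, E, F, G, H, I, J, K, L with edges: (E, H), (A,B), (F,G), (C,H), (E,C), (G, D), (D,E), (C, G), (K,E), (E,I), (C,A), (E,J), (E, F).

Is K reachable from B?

B has no outgoing edges, so nothing is reachable from it.

No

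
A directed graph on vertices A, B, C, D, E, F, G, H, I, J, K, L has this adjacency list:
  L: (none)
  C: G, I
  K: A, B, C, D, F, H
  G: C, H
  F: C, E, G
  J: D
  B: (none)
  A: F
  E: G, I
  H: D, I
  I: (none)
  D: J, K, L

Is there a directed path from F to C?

Yes

Explore from F.
Distance 1: reach C, E, G.
Found C.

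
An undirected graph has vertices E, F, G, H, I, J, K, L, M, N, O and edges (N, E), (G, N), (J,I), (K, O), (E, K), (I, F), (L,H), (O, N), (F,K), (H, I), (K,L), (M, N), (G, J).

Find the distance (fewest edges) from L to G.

Distance 0: L.
Distance 1: H, K.
Distance 2: E, F, I, O.
Distance 3: J, N.
Distance 4: G, M — contains G.

4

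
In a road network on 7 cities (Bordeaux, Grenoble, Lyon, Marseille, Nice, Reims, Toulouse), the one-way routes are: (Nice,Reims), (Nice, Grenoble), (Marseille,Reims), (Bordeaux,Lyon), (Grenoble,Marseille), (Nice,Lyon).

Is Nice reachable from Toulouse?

No

Toulouse has no outgoing edges, so nothing is reachable from it.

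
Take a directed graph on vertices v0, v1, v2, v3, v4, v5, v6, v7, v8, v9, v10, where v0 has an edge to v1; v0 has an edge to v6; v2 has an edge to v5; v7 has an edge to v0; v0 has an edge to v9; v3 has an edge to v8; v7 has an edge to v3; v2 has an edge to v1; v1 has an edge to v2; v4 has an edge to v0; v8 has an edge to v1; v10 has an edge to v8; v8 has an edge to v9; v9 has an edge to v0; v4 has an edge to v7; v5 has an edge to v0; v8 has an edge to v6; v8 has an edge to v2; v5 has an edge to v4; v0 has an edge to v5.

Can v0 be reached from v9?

Yes

Explore from v9.
Distance 1: reach v0.
Found v0.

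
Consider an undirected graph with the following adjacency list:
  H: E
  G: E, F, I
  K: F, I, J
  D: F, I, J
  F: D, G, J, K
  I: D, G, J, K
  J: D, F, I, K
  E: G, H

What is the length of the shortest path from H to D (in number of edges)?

Distance 0: H.
Distance 1: E.
Distance 2: G.
Distance 3: F, I.
Distance 4: D, J, K — contains D.

4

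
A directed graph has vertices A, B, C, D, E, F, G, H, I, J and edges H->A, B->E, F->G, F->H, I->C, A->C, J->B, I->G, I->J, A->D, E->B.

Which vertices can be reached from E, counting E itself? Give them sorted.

B, E

Start at E.
Its neighbours: B.
Nothing further is reachable.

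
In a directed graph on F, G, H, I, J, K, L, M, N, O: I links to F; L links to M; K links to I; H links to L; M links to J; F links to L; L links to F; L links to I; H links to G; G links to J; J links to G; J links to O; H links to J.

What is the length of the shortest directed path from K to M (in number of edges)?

4

Distance 0: K.
Distance 1: I.
Distance 2: F.
Distance 3: L.
Distance 4: M — contains M.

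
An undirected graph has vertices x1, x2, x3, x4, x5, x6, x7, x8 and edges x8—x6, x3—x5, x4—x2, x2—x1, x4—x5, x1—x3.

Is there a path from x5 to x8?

Explore from x5.
Distance 1: reach x3, x4.
Distance 2: reach x1, x2.
The search is exhausted without reaching x8; it lies in a different component.

No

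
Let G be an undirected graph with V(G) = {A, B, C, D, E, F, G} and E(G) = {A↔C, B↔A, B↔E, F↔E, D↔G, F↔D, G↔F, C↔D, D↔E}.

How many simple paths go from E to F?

5

E–B–A–C–D–F
E–B–A–C–D–G–F
E–D–F
E–D–G–F
E–F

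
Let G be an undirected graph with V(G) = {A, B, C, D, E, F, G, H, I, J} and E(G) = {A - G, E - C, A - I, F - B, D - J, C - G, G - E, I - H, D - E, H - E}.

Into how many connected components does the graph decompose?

2

From A: component {A, C, D, E, G, H, I, J}.
From B: component {B, F}.
That's 2 components.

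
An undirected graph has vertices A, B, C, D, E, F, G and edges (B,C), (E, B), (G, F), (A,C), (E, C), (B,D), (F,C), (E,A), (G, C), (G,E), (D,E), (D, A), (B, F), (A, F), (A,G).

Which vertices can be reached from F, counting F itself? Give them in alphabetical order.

Start at F.
Its neighbours: A, B, C, G.
Then their neighbours: D, E.
Every vertex is now reached.

A, B, C, D, E, F, G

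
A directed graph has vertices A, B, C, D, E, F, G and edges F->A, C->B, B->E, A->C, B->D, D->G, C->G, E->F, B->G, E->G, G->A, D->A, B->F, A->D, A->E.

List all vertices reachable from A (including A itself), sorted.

A, B, C, D, E, F, G

Start at A.
Its neighbours: C, D, E.
Then their neighbours: B, F, G.
Every vertex is now reached.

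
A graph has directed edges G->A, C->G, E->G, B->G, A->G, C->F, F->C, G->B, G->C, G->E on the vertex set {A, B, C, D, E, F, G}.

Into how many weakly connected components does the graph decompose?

2

From A: component {A, B, C, E, F, G}.
From D: component {D}.
That's 2 components.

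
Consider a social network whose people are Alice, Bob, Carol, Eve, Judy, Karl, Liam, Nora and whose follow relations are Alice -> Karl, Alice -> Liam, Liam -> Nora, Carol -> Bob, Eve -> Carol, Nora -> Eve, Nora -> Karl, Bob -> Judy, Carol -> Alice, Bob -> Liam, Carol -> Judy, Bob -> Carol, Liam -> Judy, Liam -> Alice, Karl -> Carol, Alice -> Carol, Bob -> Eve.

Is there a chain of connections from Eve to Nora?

Explore from Eve.
Distance 1: reach Carol.
Distance 2: reach Alice, Bob, Judy.
Distance 3: reach Karl, Liam.
Distance 4: reach Nora.
Found Nora.

Yes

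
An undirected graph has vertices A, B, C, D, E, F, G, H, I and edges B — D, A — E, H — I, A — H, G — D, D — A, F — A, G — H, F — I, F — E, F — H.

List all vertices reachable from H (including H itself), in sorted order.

Start at H.
Its neighbours: A, F, G, I.
Then their neighbours: D, E.
Then next layer: B.
Nothing further is reachable.

A, B, D, E, F, G, H, I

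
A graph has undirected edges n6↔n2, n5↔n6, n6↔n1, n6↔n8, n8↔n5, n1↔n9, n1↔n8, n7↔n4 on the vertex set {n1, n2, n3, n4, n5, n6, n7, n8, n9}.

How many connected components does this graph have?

From n1: component {n1, n2, n5, n6, n8, n9}.
From n3: component {n3}.
From n4: component {n4, n7}.
That's 3 components.

3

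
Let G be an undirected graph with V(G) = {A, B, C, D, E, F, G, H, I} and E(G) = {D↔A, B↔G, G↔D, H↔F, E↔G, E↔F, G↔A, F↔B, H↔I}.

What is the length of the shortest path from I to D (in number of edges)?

5

Distance 0: I.
Distance 1: H.
Distance 2: F.
Distance 3: B, E.
Distance 4: G.
Distance 5: A, D — contains D.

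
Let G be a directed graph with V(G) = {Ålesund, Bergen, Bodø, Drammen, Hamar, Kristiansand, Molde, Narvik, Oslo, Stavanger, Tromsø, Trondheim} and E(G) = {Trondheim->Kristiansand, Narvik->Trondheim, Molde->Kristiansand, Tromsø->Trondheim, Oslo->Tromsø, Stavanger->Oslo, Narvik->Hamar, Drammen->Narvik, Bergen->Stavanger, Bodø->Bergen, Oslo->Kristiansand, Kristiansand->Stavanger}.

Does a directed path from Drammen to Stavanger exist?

Explore from Drammen.
Distance 1: reach Narvik.
Distance 2: reach Hamar, Trondheim.
Distance 3: reach Kristiansand.
Distance 4: reach Stavanger.
Found Stavanger.

Yes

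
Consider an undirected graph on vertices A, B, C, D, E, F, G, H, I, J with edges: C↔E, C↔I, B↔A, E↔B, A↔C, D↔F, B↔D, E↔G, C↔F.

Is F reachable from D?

Yes

Explore from D.
Distance 1: reach B, F.
Found F.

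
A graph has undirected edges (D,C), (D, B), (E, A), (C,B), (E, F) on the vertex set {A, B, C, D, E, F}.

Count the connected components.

From A: component {A, E, F}.
From B: component {B, C, D}.
That's 2 components.

2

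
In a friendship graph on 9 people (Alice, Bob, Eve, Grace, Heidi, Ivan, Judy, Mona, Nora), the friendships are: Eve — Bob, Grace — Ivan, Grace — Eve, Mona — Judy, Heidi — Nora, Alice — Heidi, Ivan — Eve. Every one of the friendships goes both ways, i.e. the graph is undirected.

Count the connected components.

From Alice: component {Alice, Heidi, Nora}.
From Bob: component {Bob, Eve, Grace, Ivan}.
From Judy: component {Judy, Mona}.
That's 3 components.

3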